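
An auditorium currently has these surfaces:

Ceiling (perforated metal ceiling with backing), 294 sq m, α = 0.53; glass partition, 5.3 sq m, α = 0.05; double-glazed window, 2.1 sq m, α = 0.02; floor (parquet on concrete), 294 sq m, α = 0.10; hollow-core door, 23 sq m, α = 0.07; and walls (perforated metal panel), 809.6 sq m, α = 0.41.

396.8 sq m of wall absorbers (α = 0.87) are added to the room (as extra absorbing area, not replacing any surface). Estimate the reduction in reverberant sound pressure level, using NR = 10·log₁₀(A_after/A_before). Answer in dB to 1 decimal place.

A_before = Σ Sᵢαᵢ = 294·0.53 + 5.3·0.05 + 2.1·0.02 + 294·0.10 + 23·0.07 + 809.6·0.41 = 519.073 sabins.
Treatment contributes 396.8·0.87 = 345.216 sabins.
New total A_after = 864.289 sabins.
Reduction = 10 log₁₀(A_after/A_before) = 10 log₁₀(1.6651) = 2.2 dB.

2.2 dB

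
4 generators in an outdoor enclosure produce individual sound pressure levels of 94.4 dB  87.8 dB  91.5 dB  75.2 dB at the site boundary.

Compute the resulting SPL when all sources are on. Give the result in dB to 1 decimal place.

Converting to relative power and adding: 10^(94.4/10) + 10^(87.8/10) + 10^(91.5/10) + 10^(75.2/10) = 4.802e+09.
Combined level = 10 log₁₀(4.802e+09) = 96.8 dB.

96.8 dB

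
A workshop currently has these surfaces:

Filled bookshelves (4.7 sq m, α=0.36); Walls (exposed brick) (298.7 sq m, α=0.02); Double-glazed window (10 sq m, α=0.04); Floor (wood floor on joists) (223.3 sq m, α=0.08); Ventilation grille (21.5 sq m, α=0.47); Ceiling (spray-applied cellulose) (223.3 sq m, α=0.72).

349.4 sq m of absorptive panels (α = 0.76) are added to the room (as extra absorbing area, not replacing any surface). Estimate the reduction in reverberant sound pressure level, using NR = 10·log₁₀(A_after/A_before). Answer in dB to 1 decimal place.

Total absorption A_before = 4.7·0.36 + 298.7·0.02 + 10·0.04 + 223.3·0.08 + 21.5·0.47 + 223.3·0.72
  = 1.692 + 5.974 + 0.400 + 17.864 + 10.105 + 160.776 = 196.811 sq m sabins.
Added absorption = 349.4 × 0.76 = 265.544 sabins.
A_after = 196.811 + 265.544 = 462.355 sabins.
NR = 10·log₁₀(462.355/196.811) = 3.7 dB.

3.7 dB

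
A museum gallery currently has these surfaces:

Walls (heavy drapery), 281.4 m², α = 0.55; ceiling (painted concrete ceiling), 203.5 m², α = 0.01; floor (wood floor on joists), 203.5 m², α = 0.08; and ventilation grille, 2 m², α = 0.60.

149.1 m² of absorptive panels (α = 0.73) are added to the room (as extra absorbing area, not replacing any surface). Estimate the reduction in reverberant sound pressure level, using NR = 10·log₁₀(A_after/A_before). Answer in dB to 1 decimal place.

2.1 dB

Summing Sᵢαᵢ: 154.770 + 2.035 + 16.280 + 1.200 → A_before = 174.285 sabins.
Treatment contributes 149.1·0.73 = 108.843 sabins.
New total A_after = 283.128 sabins.
Reduction = 10 log₁₀(A_after/A_before) = 10 log₁₀(1.6245) = 2.1 dB.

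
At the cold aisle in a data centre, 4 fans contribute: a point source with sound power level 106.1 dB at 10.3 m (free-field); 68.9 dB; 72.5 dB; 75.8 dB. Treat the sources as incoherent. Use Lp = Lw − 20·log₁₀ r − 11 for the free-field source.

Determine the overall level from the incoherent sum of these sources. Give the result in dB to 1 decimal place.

79.7 dB

Source at 10.3 m: Lp = 106.1 − 20·log₁₀(10.3) − 11 = 74.8 dB.
Σ 10^(Lᵢ/10) = 9.376e+07.
Back to dB: 10·log₁₀ Σ = 79.7 dB.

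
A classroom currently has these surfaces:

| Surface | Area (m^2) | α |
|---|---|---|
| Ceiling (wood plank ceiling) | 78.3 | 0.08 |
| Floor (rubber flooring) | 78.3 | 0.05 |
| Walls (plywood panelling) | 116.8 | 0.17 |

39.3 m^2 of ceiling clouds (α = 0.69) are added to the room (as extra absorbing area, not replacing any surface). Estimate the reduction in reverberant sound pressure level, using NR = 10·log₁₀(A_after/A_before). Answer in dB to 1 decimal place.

2.8 dB

Equivalent absorption area: A_before = 78.3·0.08 + 78.3·0.05 + 116.8·0.17 = 30.035 m^2.
Added absorption = 39.3 × 0.69 = 27.117 sabins.
A_after = 30.035 + 27.117 = 57.152 sabins.
NR = 10·log₁₀(57.152/30.035) = 2.8 dB.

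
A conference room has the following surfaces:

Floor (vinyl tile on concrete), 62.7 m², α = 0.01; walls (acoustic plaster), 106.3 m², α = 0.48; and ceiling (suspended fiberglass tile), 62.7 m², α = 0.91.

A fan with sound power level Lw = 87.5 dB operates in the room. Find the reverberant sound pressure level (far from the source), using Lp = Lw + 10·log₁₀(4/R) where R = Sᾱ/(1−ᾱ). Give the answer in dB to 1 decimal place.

A = 108.708 sabins; S = 231.7 m².
ᾱ = 0.4692, so room constant R = A/(1−ᾱ) = 204.800 m².
Lp = 87.5 + 10·log₁₀(4/204.800) = 87.5 + (-17.09) = 70.4 dB.

70.4 dB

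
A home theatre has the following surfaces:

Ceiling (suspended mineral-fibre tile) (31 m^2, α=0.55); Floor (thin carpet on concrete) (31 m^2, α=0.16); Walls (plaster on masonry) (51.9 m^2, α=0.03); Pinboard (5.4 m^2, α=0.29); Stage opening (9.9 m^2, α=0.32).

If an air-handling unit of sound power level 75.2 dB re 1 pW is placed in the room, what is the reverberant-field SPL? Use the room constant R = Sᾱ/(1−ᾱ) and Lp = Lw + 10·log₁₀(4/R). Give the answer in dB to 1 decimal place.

65.6 dB

Σ(Sᵢαᵢ) = 31·0.55 + 31·0.16 + 51.9·0.03 + 5.4·0.29 + 9.9·0.32 = 28.301; total area S = 129.2 m^2.
ᾱ = 28.301/129.2 = 0.2190; R = Sᾱ/(1−ᾱ) = 28.301/(1−0.2190) = 36.237 m^2.
Lp = Lw + 10 log₁₀(4/R) = 75.2 -9.57 = 65.6 dB.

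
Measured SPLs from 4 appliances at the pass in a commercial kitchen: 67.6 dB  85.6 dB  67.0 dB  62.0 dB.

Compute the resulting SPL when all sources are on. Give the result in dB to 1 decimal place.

85.7 dB

Sum in the linear (power) domain: Σ 10^(Lᵢ/10) = 10^(67.6/10) + 10^(85.6/10) + 10^(67.0/10) + 10^(62.0/10) = 3.754e+08.
L_total = 10·log₁₀(3.754e+08) = 85.7 dB.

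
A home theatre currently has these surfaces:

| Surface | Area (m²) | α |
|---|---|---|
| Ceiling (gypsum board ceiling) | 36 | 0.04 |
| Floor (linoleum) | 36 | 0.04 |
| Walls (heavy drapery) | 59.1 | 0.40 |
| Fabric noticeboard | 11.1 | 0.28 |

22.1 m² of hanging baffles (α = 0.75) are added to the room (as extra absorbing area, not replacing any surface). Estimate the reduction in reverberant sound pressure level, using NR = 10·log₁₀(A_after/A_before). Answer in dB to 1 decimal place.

1.9 dB

A_before = Σ Sᵢαᵢ = 36×0.04 + 36×0.04 + 59.1×0.40 + 11.1×0.28 = 29.628 sabins.
Treatment contributes 22.1·0.75 = 16.575 sabins.
A_after = 29.628 + 16.575 = 46.203 sabins.
NR = 10·log₁₀(46.203/29.628) = 1.9 dB.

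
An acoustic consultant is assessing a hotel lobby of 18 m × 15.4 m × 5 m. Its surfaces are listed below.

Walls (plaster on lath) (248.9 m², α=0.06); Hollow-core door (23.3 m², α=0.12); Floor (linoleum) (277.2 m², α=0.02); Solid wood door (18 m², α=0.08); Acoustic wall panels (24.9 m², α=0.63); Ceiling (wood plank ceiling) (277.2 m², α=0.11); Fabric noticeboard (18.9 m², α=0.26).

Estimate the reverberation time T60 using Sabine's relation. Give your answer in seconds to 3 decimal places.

2.944 s

A = Σ Sᵢαᵢ = 248.9*0.06 + 23.3*0.12 + 277.2*0.02 + 18*0.08 + 24.9*0.63 + 277.2*0.11 + 18.9*0.26 = 75.807 sabins.
Volume V = 18 × 15.4 × 5 = 1386 m³.
T = 0.161 V/A = 0.161·1386/75.807 = 2.944 s.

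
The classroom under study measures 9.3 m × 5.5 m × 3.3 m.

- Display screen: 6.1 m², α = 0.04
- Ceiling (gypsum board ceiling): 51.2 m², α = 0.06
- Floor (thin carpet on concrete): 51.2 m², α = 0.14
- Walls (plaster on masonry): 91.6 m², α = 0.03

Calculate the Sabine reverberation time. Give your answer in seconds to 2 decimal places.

2.05 sec

Total absorption A = 6.1·0.04 + 51.2·0.06 + 51.2·0.14 + 91.6·0.03
  = 0.244 + 3.072 + 7.168 + 2.748 = 13.232 m² sabins.
Volume V = 9.3 × 5.5 × 3.3 = 168.795 m³.
T = 0.161 V/A = 0.161·168.795/13.232 = 2.05 s.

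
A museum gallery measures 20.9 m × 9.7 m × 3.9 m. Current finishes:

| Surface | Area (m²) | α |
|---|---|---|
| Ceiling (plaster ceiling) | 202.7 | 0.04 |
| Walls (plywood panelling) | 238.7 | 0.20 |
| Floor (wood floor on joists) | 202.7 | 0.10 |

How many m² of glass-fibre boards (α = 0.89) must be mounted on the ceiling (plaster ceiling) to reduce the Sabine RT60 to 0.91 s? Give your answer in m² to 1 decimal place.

75.0

Equivalent absorption area: A₁ = 202.7×0.04 + 238.7×0.20 + 202.7×0.10 = 76.118 m².
V = 790.647 m³. Target absorption A₂ = 0.161 × 790.647 / 0.91 = 139.884 sabins.
Absorption to add: 139.884 − 76.118 = 63.766 sabins.
Net gain per m²: Δα = 0.89 − 0.04 = 0.85.
Panel area = 63.766 / 0.85 = 75.0 m².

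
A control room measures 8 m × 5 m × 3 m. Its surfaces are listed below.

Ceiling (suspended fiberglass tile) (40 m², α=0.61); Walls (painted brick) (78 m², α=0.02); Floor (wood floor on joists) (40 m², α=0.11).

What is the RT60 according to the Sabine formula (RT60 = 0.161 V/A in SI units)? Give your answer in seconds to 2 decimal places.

Summing Sᵢαᵢ: 24.400 + 1.560 + 4.400 → A = 30.360 sabins.
Volume V = 8 × 5 × 3 = 120 m³.
RT60 = 0.161 · V / A = 0.161 × 120 / 30.360 = 0.64 s.

0.64 seconds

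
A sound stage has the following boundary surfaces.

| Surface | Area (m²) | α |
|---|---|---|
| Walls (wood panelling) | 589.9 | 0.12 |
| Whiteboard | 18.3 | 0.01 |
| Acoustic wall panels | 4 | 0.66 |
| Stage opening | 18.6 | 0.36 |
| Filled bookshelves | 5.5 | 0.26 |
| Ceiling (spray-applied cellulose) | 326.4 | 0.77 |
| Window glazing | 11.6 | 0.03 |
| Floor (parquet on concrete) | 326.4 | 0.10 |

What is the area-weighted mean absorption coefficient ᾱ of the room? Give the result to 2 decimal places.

S = Σ Sᵢ = 589.9 + 18.3 + 4 + 18.6 + 5.5 + 326.4 + 11.6 + 326.4 = 1300.7 m².
Weighted sum Σ Sα = 366.053.
ᾱ = 366.053 / 1300.7 = 0.28.

0.28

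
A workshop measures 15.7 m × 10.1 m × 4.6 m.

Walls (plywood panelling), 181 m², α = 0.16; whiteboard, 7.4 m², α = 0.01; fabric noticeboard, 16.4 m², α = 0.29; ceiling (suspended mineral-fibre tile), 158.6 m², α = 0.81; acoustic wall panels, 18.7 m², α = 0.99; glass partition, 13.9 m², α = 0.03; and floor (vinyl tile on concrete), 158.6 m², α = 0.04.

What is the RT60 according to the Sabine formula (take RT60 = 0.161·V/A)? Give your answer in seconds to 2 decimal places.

Summing Sᵢαᵢ: 28.960 + 0.074 + 4.756 + 128.466 + 18.513 + 0.417 + 6.344 → A = 187.530 sabins.
Room volume: 729.422 m³.
T = 0.161 V/A = 0.161·729.422/187.530 = 0.63 s.

0.63 sec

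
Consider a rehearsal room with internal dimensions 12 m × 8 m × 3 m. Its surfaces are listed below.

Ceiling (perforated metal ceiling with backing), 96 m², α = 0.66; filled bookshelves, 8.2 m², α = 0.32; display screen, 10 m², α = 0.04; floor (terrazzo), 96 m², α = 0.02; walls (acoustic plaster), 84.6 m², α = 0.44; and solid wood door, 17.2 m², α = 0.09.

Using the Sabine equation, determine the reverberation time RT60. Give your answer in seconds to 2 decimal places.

Total absorption A = 96*0.66 + 8.2*0.32 + 10*0.04 + 96*0.02 + 84.6*0.44 + 17.2*0.09
  = 63.360 + 2.624 + 0.400 + 1.920 + 37.224 + 1.548 = 107.076 m² sabins.
Volume V = 12 × 8 × 3 = 288 m³.
T = 0.161 V/A = 0.161·288/107.076 = 0.43 s.

0.43 sec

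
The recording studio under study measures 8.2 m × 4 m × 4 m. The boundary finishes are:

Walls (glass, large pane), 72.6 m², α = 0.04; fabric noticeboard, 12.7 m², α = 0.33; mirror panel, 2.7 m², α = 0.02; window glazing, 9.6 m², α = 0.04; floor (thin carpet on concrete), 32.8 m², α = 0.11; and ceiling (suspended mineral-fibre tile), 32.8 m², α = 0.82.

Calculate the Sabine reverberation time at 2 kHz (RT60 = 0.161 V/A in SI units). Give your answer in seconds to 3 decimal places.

0.555 s

A = Σ Sᵢαᵢ = 72.6*0.04 + 12.7*0.33 + 2.7*0.02 + 9.6*0.04 + 32.8*0.11 + 32.8*0.82 = 38.037 sabins.
Volume V = 8.2 × 4 × 4 = 131.2 m³.
RT60 = 0.161 · V / A = 0.161 × 131.2 / 38.037 = 0.555 s.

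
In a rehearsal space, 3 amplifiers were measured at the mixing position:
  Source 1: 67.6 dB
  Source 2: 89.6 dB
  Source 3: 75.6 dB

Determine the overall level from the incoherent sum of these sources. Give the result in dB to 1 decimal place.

Sum in the linear (power) domain: Σ 10^(Lᵢ/10) = 10^(67.6/10) + 10^(89.6/10) + 10^(75.6/10) = 9.541e+08.
Back to dB: 10·log₁₀ Σ = 89.8 dB.

89.8 dB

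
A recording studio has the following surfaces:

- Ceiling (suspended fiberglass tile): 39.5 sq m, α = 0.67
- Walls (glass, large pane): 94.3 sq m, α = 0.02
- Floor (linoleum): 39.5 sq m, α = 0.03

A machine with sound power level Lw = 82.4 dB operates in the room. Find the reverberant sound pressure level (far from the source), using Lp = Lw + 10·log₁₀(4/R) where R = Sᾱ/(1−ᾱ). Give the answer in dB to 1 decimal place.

72.9 dB

A = 29.536 sabins; S = 173.3 sq m.
ᾱ = 29.536/173.3 = 0.1704; R = Sᾱ/(1−ᾱ) = 29.536/(1−0.1704) = 35.603 sq m.
Lp = 82.4 + 10·log₁₀(4/35.603) = 82.4 + (-9.49) = 72.9 dB.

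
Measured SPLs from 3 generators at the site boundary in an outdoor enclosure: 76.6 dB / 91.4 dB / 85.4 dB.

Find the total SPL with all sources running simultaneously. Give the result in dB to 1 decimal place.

Converting to relative power and adding: 10^(76.6/10) + 10^(91.4/10) + 10^(85.4/10) = 1.773e+09.
Back to dB: 10·log₁₀ Σ = 92.5 dB.

92.5 dB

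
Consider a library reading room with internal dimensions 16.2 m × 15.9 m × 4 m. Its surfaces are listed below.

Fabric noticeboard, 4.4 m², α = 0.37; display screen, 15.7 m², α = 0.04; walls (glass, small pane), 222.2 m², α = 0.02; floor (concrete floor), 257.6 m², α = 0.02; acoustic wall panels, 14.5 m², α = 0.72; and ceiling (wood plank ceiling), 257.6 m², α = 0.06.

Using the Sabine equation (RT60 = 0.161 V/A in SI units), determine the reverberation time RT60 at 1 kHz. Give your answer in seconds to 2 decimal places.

4.39 s

Equivalent absorption area: A = 4.4×0.37 + 15.7×0.04 + 222.2×0.02 + 257.6×0.02 + 14.5×0.72 + 257.6×0.06 = 37.748 m².
V = 16.2·15.9·4 = 1030.32 m³.
RT60 = 0.161 · V / A = 0.161 × 1030.32 / 37.748 = 4.39 s.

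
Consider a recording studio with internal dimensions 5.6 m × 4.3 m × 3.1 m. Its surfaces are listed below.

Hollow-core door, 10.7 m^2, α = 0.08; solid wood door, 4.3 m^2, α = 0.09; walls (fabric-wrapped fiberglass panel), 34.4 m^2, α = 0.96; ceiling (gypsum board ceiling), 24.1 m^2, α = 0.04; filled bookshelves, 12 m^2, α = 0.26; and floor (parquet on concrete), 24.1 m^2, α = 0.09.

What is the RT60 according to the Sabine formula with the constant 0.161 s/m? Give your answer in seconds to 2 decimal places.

Equivalent absorption area: A = 10.7*0.08 + 4.3*0.09 + 34.4*0.96 + 24.1*0.04 + 12*0.26 + 24.1*0.09 = 40.520 m^2.
Volume V = 5.6 × 4.3 × 3.1 = 74.648 m³.
Sabine: RT60 = 0.161 × 74.648 / 40.520 = 0.30 s.

0.30 s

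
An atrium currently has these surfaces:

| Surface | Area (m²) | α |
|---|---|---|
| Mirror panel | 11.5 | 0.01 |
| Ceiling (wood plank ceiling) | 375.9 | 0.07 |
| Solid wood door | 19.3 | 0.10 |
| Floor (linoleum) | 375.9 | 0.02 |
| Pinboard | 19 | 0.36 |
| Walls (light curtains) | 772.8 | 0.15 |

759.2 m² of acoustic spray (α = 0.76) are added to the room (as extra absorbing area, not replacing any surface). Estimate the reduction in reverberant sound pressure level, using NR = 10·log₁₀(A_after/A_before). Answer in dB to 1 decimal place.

Equivalent absorption area: A_before = 11.5·0.01 + 375.9·0.07 + 19.3·0.10 + 375.9·0.02 + 19·0.36 + 772.8·0.15 = 158.636 m².
Added absorption = 759.2 × 0.76 = 576.992 sabins.
A_after = 158.636 + 576.992 = 735.628 sabins.
NR = 10·log₁₀(735.628/158.636) = 6.7 dB.

6.7 dB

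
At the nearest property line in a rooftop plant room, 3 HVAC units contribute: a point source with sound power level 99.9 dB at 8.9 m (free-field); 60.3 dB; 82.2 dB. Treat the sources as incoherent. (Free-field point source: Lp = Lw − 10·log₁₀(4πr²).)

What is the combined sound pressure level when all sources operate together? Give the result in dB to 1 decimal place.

82.5 dB

Source at 8.9 m: Lp = 99.9 − 10·log₁₀(4π·8.9²) = 99.9 − 10·log₁₀(995.382) = 69.9 dB.
Sum in the linear (power) domain: Σ 10^(Lᵢ/10) = 10^(69.9/10) + 10^(60.3/10) + 10^(82.2/10) = 1.768e+08.
L_total = 10·log₁₀(1.768e+08) = 82.5 dB.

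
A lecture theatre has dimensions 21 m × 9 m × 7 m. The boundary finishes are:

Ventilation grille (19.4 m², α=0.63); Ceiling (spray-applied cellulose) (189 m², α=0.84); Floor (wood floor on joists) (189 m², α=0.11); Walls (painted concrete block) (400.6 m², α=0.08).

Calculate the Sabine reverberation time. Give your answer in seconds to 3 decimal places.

Summing Sᵢαᵢ: 12.222 + 158.760 + 20.790 + 32.048 → A = 223.820 sabins.
Room volume: 1323 m³.
Sabine: RT60 = 0.161 × 1323 / 223.820 = 0.952 s.

0.952 s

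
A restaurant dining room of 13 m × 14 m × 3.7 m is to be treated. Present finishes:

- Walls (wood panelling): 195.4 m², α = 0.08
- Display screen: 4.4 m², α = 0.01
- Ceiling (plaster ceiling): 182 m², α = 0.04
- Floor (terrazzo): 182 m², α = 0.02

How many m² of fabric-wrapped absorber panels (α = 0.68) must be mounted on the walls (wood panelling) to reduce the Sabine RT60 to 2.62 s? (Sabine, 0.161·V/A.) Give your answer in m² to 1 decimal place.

24.6

Equivalent absorption area: A₁ = 195.4*0.08 + 4.4*0.01 + 182*0.04 + 182*0.02 = 26.596 m².
Required A₂ = 0.161·673.4/2.62 = 41.381 sabins.
Absorption to add: 41.381 − 26.596 = 14.785 sabins.
Each m² of panel replacing the walls (wood panelling) adds (0.68 − 0.08) = 0.60 sabins.
Area = ΔA/Δα = 14.785/0.60 = 24.6 m².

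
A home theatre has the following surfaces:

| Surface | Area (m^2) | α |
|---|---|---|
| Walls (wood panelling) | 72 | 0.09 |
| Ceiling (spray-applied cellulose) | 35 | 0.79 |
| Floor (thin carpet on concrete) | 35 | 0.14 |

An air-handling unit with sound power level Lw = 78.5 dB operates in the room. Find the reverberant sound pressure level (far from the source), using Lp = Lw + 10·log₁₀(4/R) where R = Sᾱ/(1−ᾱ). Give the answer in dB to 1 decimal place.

A = 39.030 sabins; S = 142.0 m^2.
ᾱ = 39.030/142.0 = 0.2749; R = Sᾱ/(1−ᾱ) = 39.030/(1−0.2749) = 53.827 m^2.
Lp = 78.5 + 10·log₁₀(4/53.827) = 78.5 + (-11.29) = 67.2 dB.

67.2 dB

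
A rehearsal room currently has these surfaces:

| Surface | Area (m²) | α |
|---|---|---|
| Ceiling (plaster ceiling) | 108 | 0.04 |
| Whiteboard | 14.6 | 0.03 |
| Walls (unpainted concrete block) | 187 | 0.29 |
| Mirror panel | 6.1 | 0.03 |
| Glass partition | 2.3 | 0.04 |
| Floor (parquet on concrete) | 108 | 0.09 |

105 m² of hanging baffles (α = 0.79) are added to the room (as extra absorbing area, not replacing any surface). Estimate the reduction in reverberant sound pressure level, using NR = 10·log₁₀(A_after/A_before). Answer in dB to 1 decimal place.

A_before = Σ Sᵢαᵢ = 108×0.04 + 14.6×0.03 + 187×0.29 + 6.1×0.03 + 2.3×0.04 + 108×0.09 = 68.983 sabins.
Added absorption = 105 × 0.79 = 82.950 sabins.
New total A_after = 151.933 sabins.
NR = 10·log₁₀(151.933/68.983) = 3.4 dB.

3.4 dB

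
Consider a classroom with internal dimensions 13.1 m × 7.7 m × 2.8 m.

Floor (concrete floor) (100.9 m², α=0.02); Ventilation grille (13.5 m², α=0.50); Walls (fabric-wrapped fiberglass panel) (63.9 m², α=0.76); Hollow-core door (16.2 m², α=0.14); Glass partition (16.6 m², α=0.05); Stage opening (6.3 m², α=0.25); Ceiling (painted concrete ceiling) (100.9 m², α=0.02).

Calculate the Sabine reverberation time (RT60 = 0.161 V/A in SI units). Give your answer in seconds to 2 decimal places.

0.71 seconds

A = Σ Sᵢαᵢ = 100.9×0.02 + 13.5×0.50 + 63.9×0.76 + 16.2×0.14 + 16.6×0.05 + 6.3×0.25 + 100.9×0.02 = 64.023 sabins.
Room volume: 282.436 m³.
RT60 = 0.161 · V / A = 0.161 × 282.436 / 64.023 = 0.71 s.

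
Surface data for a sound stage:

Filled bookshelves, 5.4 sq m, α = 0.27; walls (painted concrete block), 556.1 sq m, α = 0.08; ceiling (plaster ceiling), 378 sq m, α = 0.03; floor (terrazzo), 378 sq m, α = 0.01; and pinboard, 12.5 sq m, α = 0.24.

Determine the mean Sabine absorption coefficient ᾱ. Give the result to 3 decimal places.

0.048

S = Σ Sᵢ = 5.4 + 556.1 + 378 + 378 + 12.5 = 1330.0 sq m.
A = 5.4*0.27 + 556.1*0.08 + 378*0.03 + 378*0.01 + 12.5*0.24 = 64.066 sabins.
ᾱ = 64.066 / 1330.0 = 0.048.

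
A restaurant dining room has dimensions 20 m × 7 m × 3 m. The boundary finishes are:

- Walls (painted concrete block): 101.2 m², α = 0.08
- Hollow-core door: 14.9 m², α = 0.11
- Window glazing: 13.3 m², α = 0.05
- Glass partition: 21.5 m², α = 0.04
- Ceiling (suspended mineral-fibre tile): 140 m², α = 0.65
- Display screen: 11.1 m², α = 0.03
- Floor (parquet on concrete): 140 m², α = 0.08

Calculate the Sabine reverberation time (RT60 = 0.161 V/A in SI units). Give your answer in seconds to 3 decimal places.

0.594 s

Total absorption A = 101.2*0.08 + 14.9*0.11 + 13.3*0.05 + 21.5*0.04 + 140*0.65 + 11.1*0.03 + 140*0.08
  = 8.096 + 1.639 + 0.665 + 0.860 + 91.000 + 0.333 + 11.200 = 113.793 m² sabins.
Volume V = 20 × 7 × 3 = 420 m³.
RT60 = 0.161 · V / A = 0.161 × 420 / 113.793 = 0.594 s.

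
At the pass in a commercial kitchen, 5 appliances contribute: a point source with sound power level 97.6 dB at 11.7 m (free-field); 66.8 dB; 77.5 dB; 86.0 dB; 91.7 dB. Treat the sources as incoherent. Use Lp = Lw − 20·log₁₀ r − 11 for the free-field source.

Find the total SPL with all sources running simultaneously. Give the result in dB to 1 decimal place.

Source at 11.7 m: Lp = 97.6 − 20·log₁₀(11.7) − 11 = 65.2 dB.
Σ 10^(Lᵢ/10) = 1.942e+09.
Combined level = 10 log₁₀(1.942e+09) = 92.9 dB.

92.9 dB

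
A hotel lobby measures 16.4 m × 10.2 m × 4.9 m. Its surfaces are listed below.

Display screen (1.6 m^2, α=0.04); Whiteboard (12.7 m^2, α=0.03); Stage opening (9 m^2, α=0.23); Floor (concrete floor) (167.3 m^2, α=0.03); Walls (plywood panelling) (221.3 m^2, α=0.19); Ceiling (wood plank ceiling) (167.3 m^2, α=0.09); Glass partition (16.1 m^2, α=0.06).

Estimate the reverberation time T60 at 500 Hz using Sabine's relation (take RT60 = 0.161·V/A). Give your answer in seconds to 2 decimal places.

2.01 s

Equivalent absorption area: A = 1.6·0.04 + 12.7·0.03 + 9·0.23 + 167.3·0.03 + 221.3·0.19 + 167.3·0.09 + 16.1·0.06 = 65.604 m^2.
V = 16.4·10.2·4.9 = 819.672 m³.
Sabine: RT60 = 0.161 × 819.672 / 65.604 = 2.01 s.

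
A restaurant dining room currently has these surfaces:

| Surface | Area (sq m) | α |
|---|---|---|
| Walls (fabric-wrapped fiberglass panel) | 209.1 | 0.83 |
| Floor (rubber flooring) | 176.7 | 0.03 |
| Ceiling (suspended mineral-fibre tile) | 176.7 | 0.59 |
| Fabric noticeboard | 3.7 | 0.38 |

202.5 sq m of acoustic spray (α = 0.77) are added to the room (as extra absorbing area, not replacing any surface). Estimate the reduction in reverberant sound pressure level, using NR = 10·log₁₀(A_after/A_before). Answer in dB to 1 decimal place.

1.9 dB

Total absorption A_before = 209.1·0.83 + 176.7·0.03 + 176.7·0.59 + 3.7·0.38
  = 173.553 + 5.301 + 104.253 + 1.406 = 284.513 sq m sabins.
Treatment contributes 202.5·0.77 = 155.925 sabins.
A_after = 284.513 + 155.925 = 440.438 sabins.
Reduction = 10 log₁₀(A_after/A_before) = 10 log₁₀(1.5480) = 1.9 dB.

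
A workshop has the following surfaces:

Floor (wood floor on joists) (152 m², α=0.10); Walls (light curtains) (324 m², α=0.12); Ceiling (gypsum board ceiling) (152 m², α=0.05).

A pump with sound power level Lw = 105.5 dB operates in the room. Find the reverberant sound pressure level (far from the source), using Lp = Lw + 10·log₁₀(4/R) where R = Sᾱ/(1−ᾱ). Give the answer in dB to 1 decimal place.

A = 61.680 sabins; S = 628.0 m².
ᾱ = 0.0982, so room constant R = A/(1−ᾱ) = 68.397 m².
Lp = Lw + 10 log₁₀(4/R) = 105.5 -12.33 = 93.2 dB.

93.2 dB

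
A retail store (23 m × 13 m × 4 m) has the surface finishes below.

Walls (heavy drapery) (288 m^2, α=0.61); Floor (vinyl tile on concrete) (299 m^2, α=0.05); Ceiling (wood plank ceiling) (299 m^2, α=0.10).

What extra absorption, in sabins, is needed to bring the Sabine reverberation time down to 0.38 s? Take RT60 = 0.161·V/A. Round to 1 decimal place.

286.2 sabins

A₁ = Σ Sᵢαᵢ = 288*0.61 + 299*0.05 + 299*0.10 = 220.530 sabins.
V = 1196 m³. Required absorption A₂ = 0.161 × 1196 / 0.38 = 506.726 sabins.
Additional absorption ΔA = 506.726 − 220.530 = 286.2 sabins.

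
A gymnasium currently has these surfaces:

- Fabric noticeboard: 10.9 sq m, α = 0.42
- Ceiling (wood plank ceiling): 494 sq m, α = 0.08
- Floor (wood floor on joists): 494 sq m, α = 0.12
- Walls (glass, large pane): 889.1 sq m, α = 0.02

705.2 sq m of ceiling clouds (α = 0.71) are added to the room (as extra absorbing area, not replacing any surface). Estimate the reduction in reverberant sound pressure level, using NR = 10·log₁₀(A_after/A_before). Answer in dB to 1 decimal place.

7.1 dB

Total absorption A_before = 10.9·0.42 + 494·0.08 + 494·0.12 + 889.1·0.02
  = 4.578 + 39.520 + 59.280 + 17.782 = 121.160 sq m sabins.
Treatment contributes 705.2·0.71 = 500.692 sabins.
A_after = 121.160 + 500.692 = 621.852 sabins.
Reduction = 10 log₁₀(A_after/A_before) = 10 log₁₀(5.1325) = 7.1 dB.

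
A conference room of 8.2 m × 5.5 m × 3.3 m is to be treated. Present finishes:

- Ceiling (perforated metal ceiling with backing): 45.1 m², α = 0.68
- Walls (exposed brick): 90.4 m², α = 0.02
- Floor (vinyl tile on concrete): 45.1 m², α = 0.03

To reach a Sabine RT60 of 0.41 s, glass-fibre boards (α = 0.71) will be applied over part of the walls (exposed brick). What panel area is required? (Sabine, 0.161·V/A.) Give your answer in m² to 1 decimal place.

35.7

Equivalent absorption area: A₁ = 45.1*0.68 + 90.4*0.02 + 45.1*0.03 = 33.829 m².
Required A₂ = 0.161·148.83/0.41 = 58.443 sabins.
Absorption to add: 58.443 − 33.829 = 24.614 sabins.
Each m² of panel replacing the walls (exposed brick) adds (0.71 − 0.02) = 0.69 sabins.
Panel area = 24.614 / 0.69 = 35.7 m².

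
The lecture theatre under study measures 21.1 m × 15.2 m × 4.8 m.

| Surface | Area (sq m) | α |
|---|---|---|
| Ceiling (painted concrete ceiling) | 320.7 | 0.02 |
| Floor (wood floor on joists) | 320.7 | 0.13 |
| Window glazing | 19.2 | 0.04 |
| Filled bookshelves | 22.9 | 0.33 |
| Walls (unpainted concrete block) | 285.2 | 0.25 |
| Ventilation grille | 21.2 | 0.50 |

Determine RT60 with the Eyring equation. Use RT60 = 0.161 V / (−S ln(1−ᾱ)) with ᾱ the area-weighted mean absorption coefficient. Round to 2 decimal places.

1.66 sec

S = Σ Sᵢ = 989.9 sq m.
Σ(Sᵢαᵢ) = 320.7×0.02 + 320.7×0.13 + 19.2×0.04 + 22.9×0.33 + 285.2×0.25 + 21.2×0.50 = 138.330.
ᾱ = 138.330 / 989.9 = 0.1397.
Eyring denominator: −S ln(1−ᾱ) = 148.954.
V = 21.1 × 15.2 × 4.8 = 1539.456 m³.
T = 0.161·V/[−S·ln(1−ᾱ)] = 0.161·1539.456/148.954 = 1.66 s.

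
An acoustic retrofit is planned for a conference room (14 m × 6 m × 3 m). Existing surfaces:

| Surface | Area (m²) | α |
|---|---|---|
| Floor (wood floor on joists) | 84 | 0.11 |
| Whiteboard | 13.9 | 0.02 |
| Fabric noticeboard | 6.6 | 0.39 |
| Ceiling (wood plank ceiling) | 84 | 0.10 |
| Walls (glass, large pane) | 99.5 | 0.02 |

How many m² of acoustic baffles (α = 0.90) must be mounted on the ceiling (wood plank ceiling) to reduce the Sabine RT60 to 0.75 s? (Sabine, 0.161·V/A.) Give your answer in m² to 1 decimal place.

39.5

Total absorption A₁ = 84*0.11 + 13.9*0.02 + 6.6*0.39 + 84*0.10 + 99.5*0.02
  = 9.240 + 0.278 + 2.574 + 8.400 + 1.990 = 22.482 m² sabins.
Required A₂ = 0.161·252/0.75 = 54.096 sabins.
Absorption to add: 54.096 − 22.482 = 31.614 sabins.
Each m² of panel replacing the ceiling (wood plank ceiling) adds (0.90 − 0.10) = 0.80 sabins.
Panel area = 31.614 / 0.80 = 39.5 m².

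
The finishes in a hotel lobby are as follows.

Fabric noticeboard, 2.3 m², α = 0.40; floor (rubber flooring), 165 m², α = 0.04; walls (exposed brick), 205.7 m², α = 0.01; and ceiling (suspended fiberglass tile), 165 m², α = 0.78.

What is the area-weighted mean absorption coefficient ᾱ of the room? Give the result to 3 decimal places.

Total surface area S = 538.0 m².
A = 2.3·0.40 + 165·0.04 + 205.7·0.01 + 165·0.78 = 138.277 sabins.
ᾱ = A/S = 0.257.

0.257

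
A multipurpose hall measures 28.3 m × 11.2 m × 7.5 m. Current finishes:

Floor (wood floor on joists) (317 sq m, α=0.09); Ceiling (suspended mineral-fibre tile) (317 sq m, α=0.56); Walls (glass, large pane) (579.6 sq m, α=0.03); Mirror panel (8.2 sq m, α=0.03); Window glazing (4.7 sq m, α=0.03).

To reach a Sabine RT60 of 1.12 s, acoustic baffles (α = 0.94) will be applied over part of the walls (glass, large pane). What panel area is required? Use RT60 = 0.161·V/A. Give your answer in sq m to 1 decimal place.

Summing Sᵢαᵢ: 28.530 + 177.520 + 17.388 + 0.246 + 0.141 → A₁ = 223.825 sabins.
Required A₂ = 0.161·2377.2/1.12 = 341.722 sabins.
ΔA needed = 341.722 − 223.825 = 117.897 sabins.
Each sq m of panel replacing the walls (glass, large pane) adds (0.94 − 0.03) = 0.91 sabins.
Panel area = 117.897 / 0.91 = 129.6 sq m.

129.6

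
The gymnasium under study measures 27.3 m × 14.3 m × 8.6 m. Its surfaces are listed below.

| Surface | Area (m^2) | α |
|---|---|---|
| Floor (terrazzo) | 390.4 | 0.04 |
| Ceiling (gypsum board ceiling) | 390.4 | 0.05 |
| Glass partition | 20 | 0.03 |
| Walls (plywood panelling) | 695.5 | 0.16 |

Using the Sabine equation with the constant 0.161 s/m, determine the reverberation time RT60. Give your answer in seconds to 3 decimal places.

3.677 s

Total absorption A = 390.4*0.04 + 390.4*0.05 + 20*0.03 + 695.5*0.16
  = 15.616 + 19.520 + 0.600 + 111.280 = 147.016 m^2 sabins.
V = 27.3·14.3·8.6 = 3357.354 m³.
RT60 = 0.161 · V / A = 0.161 × 3357.354 / 147.016 = 3.677 s.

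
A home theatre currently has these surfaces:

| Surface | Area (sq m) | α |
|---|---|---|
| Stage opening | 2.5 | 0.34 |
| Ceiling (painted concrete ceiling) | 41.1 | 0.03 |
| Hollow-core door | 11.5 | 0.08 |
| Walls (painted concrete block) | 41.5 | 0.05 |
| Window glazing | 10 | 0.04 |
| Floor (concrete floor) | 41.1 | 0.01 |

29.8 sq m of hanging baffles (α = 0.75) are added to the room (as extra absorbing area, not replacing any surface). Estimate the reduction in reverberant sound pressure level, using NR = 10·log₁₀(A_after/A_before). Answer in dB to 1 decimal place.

6.8 dB

A_before = Σ Sᵢαᵢ = 2.5×0.34 + 41.1×0.03 + 11.5×0.08 + 41.5×0.05 + 10×0.04 + 41.1×0.01 = 5.889 sabins.
Added absorption = 29.8 × 0.75 = 22.350 sabins.
New total A_after = 28.239 sabins.
NR = 10·log₁₀(28.239/5.889) = 6.8 dB.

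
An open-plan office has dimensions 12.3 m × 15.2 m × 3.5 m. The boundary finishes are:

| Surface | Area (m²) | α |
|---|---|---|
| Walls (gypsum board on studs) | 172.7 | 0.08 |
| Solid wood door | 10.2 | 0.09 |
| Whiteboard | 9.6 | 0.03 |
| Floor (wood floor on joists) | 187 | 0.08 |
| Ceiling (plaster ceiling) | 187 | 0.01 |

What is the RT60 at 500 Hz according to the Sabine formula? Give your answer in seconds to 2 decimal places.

3.31 s

Equivalent absorption area: A = 172.7·0.08 + 10.2·0.09 + 9.6·0.03 + 187·0.08 + 187·0.01 = 31.852 m².
V = 12.3·15.2·3.5 = 654.36 m³.
RT60 = 0.161 · V / A = 0.161 × 654.36 / 31.852 = 3.31 s.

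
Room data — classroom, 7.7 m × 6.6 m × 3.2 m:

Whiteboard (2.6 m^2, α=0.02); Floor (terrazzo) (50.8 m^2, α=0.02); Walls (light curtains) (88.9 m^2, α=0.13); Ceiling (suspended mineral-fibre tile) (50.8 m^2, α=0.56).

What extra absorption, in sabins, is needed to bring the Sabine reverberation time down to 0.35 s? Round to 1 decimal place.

Equivalent absorption area: A₁ = 2.6·0.02 + 50.8·0.02 + 88.9·0.13 + 50.8·0.56 = 41.073 m^2.
For T = 0.35 s, need A₂ = 0.161·V/T = 0.161·162.624/0.35 = 74.807 sabins.
Additional absorption ΔA = 74.807 − 41.073 = 33.7 sabins.

33.7 sabins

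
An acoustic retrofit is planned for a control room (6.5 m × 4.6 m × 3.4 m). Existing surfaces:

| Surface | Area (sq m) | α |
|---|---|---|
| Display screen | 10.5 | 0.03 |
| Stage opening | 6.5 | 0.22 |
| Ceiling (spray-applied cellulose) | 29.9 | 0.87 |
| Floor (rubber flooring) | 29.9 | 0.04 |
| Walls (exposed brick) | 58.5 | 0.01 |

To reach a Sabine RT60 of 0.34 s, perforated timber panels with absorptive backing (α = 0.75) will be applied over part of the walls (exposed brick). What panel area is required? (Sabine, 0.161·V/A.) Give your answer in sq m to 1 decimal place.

25.1

Total absorption A₁ = 10.5×0.03 + 6.5×0.22 + 29.9×0.87 + 29.9×0.04 + 58.5×0.01
  = 0.315 + 1.430 + 26.013 + 1.196 + 0.585 = 29.539 sq m sabins.
V = 101.66 m³. Target absorption A₂ = 0.161 × 101.66 / 0.34 = 48.139 sabins.
Absorption to add: 48.139 − 29.539 = 18.600 sabins.
Each sq m of panel replacing the walls (exposed brick) adds (0.75 − 0.01) = 0.74 sabins.
Panel area = 18.600 / 0.74 = 25.1 sq m.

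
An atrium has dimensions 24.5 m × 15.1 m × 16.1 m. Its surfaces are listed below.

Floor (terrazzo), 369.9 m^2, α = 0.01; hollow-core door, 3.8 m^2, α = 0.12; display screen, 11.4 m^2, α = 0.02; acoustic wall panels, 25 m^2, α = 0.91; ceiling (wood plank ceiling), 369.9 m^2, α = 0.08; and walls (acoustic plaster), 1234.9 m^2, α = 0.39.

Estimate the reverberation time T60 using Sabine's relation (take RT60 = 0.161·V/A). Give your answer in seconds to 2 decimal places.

A = Σ Sᵢαᵢ = 369.9·0.01 + 3.8·0.12 + 11.4·0.02 + 25·0.91 + 369.9·0.08 + 1234.9·0.39 = 538.336 sabins.
V = 24.5·15.1·16.1 = 5956.195 m³.
Sabine: RT60 = 0.161 × 5956.195 / 538.336 = 1.78 s.

1.78 seconds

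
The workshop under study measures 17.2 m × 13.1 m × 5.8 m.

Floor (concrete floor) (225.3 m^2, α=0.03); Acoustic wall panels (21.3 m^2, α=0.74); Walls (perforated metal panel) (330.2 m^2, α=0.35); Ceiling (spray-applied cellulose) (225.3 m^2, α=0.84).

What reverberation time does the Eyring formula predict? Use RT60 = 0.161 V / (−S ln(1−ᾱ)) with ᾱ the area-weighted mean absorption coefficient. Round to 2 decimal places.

0.50 sec

S = Σ Sᵢ = 802.1 m^2.
Σ(Sᵢαᵢ) = 225.3×0.03 + 21.3×0.74 + 330.2×0.35 + 225.3×0.84 = 327.343.
ᾱ = 327.343 / 802.1 = 0.4081.
Eyring denominator: −S ln(1−ᾱ) = 420.635.
V = 17.2 × 13.1 × 5.8 = 1306.856 m³.
T = 0.161·V/[−S·ln(1−ᾱ)] = 0.161·1306.856/420.635 = 0.50 s.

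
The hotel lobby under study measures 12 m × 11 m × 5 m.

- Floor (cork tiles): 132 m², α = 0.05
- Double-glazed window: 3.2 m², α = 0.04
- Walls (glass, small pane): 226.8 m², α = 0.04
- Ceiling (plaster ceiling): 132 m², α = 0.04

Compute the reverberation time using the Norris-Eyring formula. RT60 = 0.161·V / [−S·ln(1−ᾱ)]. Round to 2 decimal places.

4.93 s

S = Σ Sᵢ = 494.0 m².
Σ(Sᵢαᵢ) = 132×0.05 + 3.2×0.04 + 226.8×0.04 + 132×0.04 = 21.080.
ᾱ = 21.080 / 494.0 = 0.0427.
−S·ln(1−ᾱ) = −494.0 × ln(1 − 0.0427) = 21.557.
V = 12 × 11 × 5 = 660 m³.
T = 0.161·V/[−S·ln(1−ᾱ)] = 0.161·660/21.557 = 4.93 s.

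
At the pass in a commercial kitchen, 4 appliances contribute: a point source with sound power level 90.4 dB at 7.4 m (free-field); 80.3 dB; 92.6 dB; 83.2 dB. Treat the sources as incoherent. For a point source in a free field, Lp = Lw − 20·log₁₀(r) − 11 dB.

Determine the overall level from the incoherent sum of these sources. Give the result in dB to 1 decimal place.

93.3 dB

Source at 7.4 m: Lp = 90.4 − 20·log₁₀(7.4) − 11 = 62.0 dB.
Converting to relative power and adding: 10^(62.0/10) + 10^(80.3/10) + 10^(92.6/10) + 10^(83.2/10) = 2.137e+09.
Back to dB: 10·log₁₀ Σ = 93.3 dB.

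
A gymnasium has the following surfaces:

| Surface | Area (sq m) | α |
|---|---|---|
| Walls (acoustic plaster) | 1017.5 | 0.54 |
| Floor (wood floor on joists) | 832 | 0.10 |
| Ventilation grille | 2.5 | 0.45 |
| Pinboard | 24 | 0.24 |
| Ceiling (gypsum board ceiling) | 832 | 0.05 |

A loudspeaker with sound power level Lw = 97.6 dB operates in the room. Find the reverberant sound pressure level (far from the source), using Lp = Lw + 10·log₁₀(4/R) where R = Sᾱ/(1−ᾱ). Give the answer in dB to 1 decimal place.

74.0 dB

A = 681.135 sabins; S = 2708.0 sq m.
ᾱ = 681.135/2708.0 = 0.2515; R = Sᾱ/(1−ᾱ) = 681.135/(1−0.2515) = 910.000 sq m.
Lp = Lw + 10 log₁₀(4/R) = 97.6 -23.57 = 74.0 dB.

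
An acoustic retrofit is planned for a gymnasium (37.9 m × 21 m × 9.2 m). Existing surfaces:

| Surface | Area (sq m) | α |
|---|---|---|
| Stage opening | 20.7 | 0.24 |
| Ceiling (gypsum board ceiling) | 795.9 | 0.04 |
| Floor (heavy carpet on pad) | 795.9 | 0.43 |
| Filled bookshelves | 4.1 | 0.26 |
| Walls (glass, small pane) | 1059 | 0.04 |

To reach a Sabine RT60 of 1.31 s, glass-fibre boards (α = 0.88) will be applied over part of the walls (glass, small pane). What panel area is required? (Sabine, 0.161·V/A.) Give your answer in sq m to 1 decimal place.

Total absorption A₁ = 20.7·0.24 + 795.9·0.04 + 795.9·0.43 + 4.1·0.26 + 1059·0.04
  = 4.968 + 31.836 + 342.237 + 1.066 + 42.360 = 422.467 sq m sabins.
Required A₂ = 0.161·7322.28/1.31 = 899.914 sabins.
ΔA needed = 899.914 − 422.467 = 477.447 sabins.
Each sq m of panel replacing the walls (glass, small pane) adds (0.88 − 0.04) = 0.84 sabins.
Area = ΔA/Δα = 477.447/0.84 = 568.4 sq m.

568.4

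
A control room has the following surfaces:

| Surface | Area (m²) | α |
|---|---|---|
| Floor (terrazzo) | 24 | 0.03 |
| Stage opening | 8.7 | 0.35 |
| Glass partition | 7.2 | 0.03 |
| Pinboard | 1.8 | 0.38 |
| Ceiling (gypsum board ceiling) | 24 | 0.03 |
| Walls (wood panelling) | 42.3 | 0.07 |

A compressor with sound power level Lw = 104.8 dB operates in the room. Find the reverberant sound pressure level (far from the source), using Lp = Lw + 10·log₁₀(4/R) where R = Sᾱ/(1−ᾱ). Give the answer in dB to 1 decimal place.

101.3 dB

A = 8.346 sabins; S = 108.0 m².
ᾱ = 8.346/108.0 = 0.0773; R = Sᾱ/(1−ᾱ) = 8.346/(1−0.0773) = 9.045 m².
Lp = Lw + 10 log₁₀(4/R) = 104.8 -3.54 = 101.3 dB.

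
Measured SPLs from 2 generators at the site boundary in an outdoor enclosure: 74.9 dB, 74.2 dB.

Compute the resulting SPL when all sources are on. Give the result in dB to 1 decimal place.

77.6 dB

Converting to relative power and adding: 10^(74.9/10) + 10^(74.2/10) = 5.721e+07.
Back to dB: 10·log₁₀ Σ = 77.6 dB.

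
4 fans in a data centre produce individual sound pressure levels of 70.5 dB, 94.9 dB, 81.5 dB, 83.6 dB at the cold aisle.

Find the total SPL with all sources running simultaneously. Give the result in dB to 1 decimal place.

Sum in the linear (power) domain: Σ 10^(Lᵢ/10) = 10^(70.5/10) + 10^(94.9/10) + 10^(81.5/10) + 10^(83.6/10) = 3.472e+09.
L_total = 10·log₁₀(3.472e+09) = 95.4 dB.

95.4 dB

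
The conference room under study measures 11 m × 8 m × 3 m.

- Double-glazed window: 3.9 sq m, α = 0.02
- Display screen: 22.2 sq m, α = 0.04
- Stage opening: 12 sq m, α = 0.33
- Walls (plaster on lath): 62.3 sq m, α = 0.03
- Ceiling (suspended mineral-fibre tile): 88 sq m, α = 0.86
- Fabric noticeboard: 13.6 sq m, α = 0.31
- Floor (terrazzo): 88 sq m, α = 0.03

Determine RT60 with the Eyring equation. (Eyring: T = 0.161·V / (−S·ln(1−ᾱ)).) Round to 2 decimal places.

S = Σ Sᵢ = 290.0 sq m.
Σ(Sᵢαᵢ) = 3.9·0.02 + 22.2·0.04 + 12·0.33 + 62.3·0.03 + 88·0.86 + 13.6·0.31 + 88·0.03 = 89.331.
Mean coefficient ᾱ = A/S = 0.3080.
−S·ln(1−ᾱ) = −290.0 × ln(1 − 0.3080) = 106.769.
V = 11 × 8 × 3 = 264 m³.
RT60 = 0.161 × 264 / 106.769 = 0.40 s.

0.40 sec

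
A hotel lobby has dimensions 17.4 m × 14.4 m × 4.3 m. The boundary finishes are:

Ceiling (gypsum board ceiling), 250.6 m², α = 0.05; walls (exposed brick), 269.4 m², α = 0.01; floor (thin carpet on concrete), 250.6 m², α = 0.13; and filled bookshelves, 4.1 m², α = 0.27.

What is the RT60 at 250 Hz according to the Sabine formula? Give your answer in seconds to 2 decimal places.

Total absorption A = 250.6*0.05 + 269.4*0.01 + 250.6*0.13 + 4.1*0.27
  = 12.530 + 2.694 + 32.578 + 1.107 = 48.909 m² sabins.
Volume V = 17.4 × 14.4 × 4.3 = 1077.408 m³.
Sabine: RT60 = 0.161 × 1077.408 / 48.909 = 3.55 s.

3.55 sec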